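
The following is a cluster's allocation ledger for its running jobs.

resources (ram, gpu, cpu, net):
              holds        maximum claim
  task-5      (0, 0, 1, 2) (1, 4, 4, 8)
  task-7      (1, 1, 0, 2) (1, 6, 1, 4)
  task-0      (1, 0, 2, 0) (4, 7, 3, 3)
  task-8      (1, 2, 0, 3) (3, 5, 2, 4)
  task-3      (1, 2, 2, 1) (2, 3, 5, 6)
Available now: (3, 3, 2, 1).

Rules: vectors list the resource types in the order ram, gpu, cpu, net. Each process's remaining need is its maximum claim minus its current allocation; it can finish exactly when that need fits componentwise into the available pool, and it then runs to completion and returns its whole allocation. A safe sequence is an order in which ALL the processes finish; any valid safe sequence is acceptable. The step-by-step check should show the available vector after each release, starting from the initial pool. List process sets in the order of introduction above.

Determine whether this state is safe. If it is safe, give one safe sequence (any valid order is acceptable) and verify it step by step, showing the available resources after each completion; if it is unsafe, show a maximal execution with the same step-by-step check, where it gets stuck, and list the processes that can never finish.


UNSAFE.
Key observation: after task-8, task-7 the pool peaks at (5, 6, 2, 6), and each blocked process is short somewhere: task-5 on cpu; task-0 on gpu; task-3 on cpu.
Going as far as possible: task-8, task-7; after that, nothing fits. Verifying each step:
  pool = (3, 3, 2, 1)
  run task-8 (needs (2, 3, 2, 1), free (3, 3, 2, 1)); after release of (1, 2, 0, 3) the pool is (4, 5, 2, 4)
  run task-7 (needs (0, 5, 1, 2), free (4, 5, 2, 4)); after release of (1, 1, 0, 2) the pool is (5, 6, 2, 6)
  task-5 cannot run: need (1, 4, 3, 6) vs free (5, 6, 2, 6) (insufficient cpu)
  task-0 cannot run: need (3, 7, 1, 3) vs free (5, 6, 2, 6) (insufficient gpu)
  task-3 cannot run: need (1, 1, 3, 5) vs free (5, 6, 2, 6) (insufficient cpu)
Never able to finish: task-5, task-0 and task-3.


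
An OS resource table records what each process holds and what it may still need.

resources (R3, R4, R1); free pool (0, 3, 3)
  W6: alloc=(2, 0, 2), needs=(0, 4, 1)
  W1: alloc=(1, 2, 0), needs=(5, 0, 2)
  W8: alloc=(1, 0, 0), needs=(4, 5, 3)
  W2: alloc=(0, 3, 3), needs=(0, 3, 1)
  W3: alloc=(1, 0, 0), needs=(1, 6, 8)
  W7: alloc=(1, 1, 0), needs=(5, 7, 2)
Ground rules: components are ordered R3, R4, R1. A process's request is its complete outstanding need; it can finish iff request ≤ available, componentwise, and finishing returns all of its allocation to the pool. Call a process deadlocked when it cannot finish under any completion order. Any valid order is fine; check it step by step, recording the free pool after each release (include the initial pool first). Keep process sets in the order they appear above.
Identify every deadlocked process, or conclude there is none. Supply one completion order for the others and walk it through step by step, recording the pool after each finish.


Deadlocked set: W1, W8 and W7.
Key observation: even finishing W2, W6, W3 leaves just (3, 6, 8) free — too little R3 for any of the remaining processes.
A valid finishing order for the others: W2, W6, W3. Step-by-step check:
  pool = (0, 3, 3)
  run W2 (needs (0, 3, 1), free (0, 3, 3)); after release of (0, 3, 3) the pool is (0, 6, 6)
  run W6 (needs (0, 4, 1), free (0, 6, 6)); after release of (2, 0, 2) the pool is (2, 6, 8)
  run W3 (needs (1, 6, 8), free (2, 6, 8)); after release of (1, 0, 0) the pool is (3, 6, 8)
The blocked processes can never fit:
  blocked: W1 wants (5, 0, 2), pool (3, 6, 8) — not enough R3
  blocked: W8 wants (4, 5, 3), pool (3, 6, 8) — not enough R3
  blocked: W7 wants (5, 7, 2), pool (3, 6, 8) — not enough R3 and R4


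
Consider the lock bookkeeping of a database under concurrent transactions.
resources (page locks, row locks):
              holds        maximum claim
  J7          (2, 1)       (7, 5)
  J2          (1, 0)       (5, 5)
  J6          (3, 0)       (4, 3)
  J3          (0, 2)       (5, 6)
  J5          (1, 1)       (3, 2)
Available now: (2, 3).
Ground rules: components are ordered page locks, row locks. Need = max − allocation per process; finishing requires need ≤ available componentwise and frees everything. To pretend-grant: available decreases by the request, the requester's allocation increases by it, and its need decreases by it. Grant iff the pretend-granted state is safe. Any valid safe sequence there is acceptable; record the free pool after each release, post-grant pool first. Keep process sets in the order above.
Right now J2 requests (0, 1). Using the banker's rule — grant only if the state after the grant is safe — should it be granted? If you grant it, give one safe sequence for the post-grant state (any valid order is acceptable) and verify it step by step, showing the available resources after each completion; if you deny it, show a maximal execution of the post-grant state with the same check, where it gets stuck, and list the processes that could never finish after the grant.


DENY. Granting would leave the state unsafe.
Key observation: no order helps: past J5, J6, the free pool tops out at (6, 3), below what each blocked process needs in row locks.
After a pretend grant, a maximal execution: J5, J6 — then nothing else fits. Walking it through:
  pool = (2, 2)
  run J5 (needs (2, 1), free (2, 2)); after release of (1, 1) the pool is (3, 3)
  run J6 (needs (1, 3), free (3, 3)); after release of (3, 0) the pool is (6, 3)
  J7 still needs (5, 4) but only (6, 3) is free — short on row locks
  J2 still needs (4, 4) but only (6, 3) is free — short on row locks
  J3 still needs (5, 4) but only (6, 3) is free — short on row locks
Processes that could never finish after the grant: J7, J2 and J3.


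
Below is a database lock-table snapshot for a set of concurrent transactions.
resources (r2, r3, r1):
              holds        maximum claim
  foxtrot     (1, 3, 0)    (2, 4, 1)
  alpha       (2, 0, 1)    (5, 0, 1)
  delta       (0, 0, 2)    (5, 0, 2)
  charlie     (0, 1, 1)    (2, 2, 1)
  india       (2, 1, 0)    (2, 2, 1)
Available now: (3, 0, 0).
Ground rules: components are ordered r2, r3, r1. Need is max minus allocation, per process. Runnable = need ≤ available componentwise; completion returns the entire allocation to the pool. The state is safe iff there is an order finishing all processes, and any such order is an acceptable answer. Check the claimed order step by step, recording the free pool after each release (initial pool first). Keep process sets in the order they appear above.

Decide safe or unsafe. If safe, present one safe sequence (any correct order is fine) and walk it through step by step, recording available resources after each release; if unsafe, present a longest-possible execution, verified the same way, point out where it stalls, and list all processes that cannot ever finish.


UNSAFE — no complete ordering exists.
Key observation: no order helps: past alpha, delta, the free pool tops out at (5, 0, 3), below what each blocked process needs in r3.
Going as far as possible: alpha, delta; after that, nothing fits. Verifying each step:
  pool = (3, 0, 0)
  alpha: need (3, 0, 0) fits (3, 0, 0); releases (2, 0, 1), pool now (5, 0, 1)
  delta: need (5, 0, 0) fits (5, 0, 1); releases (0, 0, 2), pool now (5, 0, 3)
  foxtrot cannot run: need (1, 1, 1) vs free (5, 0, 3) (insufficient r3)
  charlie cannot run: need (2, 1, 0) vs free (5, 0, 3) (insufficient r3)
  india cannot run: need (0, 1, 1) vs free (5, 0, 3) (insufficient r3)
Permanently blocked: foxtrot, charlie and india.


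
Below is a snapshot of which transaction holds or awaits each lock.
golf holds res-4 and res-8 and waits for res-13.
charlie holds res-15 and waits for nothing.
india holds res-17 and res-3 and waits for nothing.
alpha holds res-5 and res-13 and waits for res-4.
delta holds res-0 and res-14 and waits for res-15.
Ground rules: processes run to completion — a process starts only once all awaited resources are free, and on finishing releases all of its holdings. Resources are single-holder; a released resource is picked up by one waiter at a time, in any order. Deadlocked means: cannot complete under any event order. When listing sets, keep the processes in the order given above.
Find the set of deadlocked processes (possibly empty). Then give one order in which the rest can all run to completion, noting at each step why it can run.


Deadlocked set: golf and alpha.
Key observation: nobody on the ring golf -> alpha -> golf can start until another member finishes, which never happens; no other process is dragged down with it.
The rest can finish in the order india, charlie, delta.
Walking it through:
  india waits on nothing -> runs at once and releases res-17 and res-3
  charlie waits on nothing -> runs at once and releases res-15
  run delta (all its waits — res-15 — are resolved); releases res-0 and res-14


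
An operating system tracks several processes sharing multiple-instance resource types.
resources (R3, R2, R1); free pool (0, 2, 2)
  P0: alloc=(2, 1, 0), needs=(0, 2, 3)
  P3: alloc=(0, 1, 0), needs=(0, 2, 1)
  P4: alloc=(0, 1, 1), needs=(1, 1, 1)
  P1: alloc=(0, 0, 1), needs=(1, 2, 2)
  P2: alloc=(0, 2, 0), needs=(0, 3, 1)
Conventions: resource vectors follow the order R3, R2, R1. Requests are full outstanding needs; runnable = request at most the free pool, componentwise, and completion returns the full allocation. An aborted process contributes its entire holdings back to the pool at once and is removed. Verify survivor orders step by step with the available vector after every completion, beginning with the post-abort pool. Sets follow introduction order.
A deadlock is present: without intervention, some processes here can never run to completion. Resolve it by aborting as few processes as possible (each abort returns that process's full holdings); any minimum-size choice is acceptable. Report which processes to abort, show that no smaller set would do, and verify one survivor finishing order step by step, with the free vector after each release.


The answer: abort P4.
Key observation: aborting P4 returns (0, 1, 1), and P0 — hopeless before — runs at step 2 with the returned capacity in the pool.
Why nothing smaller works: aborting no one leaves the state deadlocked as given.
One survivor order: P2, P0, P1, P3. Walking it through (post-abort pool first):
  pool = (0, 3, 3)
  P2: need (0, 3, 1) fits (0, 3, 3); releases (0, 2, 0), pool now (0, 5, 3)
  P0: need (0, 2, 3) fits (0, 5, 3); releases (2, 1, 0), pool now (2, 6, 3)
  P1: need (1, 2, 2) fits (2, 6, 3); releases (0, 0, 1), pool now (2, 6, 4)
  P3: need (0, 2, 1) fits (2, 6, 4); releases (0, 1, 0), pool now (2, 7, 4)


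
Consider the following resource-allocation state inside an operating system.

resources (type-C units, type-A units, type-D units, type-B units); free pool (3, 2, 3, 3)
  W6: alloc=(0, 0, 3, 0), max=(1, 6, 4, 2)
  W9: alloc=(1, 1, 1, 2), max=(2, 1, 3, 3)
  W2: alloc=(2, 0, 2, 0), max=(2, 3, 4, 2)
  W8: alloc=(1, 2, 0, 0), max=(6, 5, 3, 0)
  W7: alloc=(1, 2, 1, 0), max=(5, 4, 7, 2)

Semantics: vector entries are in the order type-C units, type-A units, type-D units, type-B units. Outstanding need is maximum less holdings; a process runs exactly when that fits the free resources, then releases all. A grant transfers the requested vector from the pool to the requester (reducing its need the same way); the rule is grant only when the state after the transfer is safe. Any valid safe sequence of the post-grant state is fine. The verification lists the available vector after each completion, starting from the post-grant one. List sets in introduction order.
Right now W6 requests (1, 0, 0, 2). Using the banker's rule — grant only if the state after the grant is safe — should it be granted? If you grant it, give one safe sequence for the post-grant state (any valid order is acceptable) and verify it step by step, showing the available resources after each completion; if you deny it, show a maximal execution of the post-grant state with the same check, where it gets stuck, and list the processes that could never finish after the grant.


GRANT — the state after the grant stays safe, e.g. via W9, W2, W8, W7, W6.
Key observation: after the grant the pool drops to (2, 2, 3, 1), which still lets W9 finish first and unwind the rest.
Check on the post-grant state, step by step:
  pool = (2, 2, 3, 1)
  W9 needs (1, 0, 2, 1) <= (2, 2, 3, 1) -> finishes; pool += (1, 1, 1, 2) = (3, 3, 4, 3)
  W2 needs (0, 3, 2, 2) <= (3, 3, 4, 3) -> finishes; pool += (2, 0, 2, 0) = (5, 3, 6, 3)
  W8 needs (5, 3, 3, 0) <= (5, 3, 6, 3) -> finishes; pool += (1, 2, 0, 0) = (6, 5, 6, 3)
  W7 needs (4, 2, 6, 2) <= (6, 5, 6, 3) -> finishes; pool += (1, 2, 1, 0) = (7, 7, 7, 3)
  W6 needs (0, 6, 1, 0) <= (7, 7, 7, 3) -> finishes; pool += (1, 0, 3, 2) = (8, 7, 10, 5)


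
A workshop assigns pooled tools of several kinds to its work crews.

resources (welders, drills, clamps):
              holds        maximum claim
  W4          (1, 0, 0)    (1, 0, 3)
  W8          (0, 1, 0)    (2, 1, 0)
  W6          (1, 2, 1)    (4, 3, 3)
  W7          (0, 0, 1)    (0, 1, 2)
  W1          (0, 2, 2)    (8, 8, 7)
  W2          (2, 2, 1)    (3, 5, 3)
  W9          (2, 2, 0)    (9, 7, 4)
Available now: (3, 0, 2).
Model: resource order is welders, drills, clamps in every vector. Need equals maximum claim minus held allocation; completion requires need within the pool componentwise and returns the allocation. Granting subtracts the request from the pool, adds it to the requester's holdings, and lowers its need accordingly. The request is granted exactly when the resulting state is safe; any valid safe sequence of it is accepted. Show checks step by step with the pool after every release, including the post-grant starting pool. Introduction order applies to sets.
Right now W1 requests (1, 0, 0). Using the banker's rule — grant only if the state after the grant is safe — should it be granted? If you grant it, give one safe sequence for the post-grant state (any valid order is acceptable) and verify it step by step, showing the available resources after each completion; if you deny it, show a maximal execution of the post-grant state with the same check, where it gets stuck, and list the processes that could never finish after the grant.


DENY. Granting would leave the state unsafe.
Key observation: W8, W7, W4, W6, W2 can finish, but then (6, 5, 5) is all there is, and the blocked group's welders demands exceed it.
On the post-grant state, W8, W7, W4, W6, W2 is a maximal run — nothing extends it. Check, step by step:
  pool = (2, 0, 2)
  run W8 (needs (2, 0, 0), free (2, 0, 2)); after release of (0, 1, 0) the pool is (2, 1, 2)
  run W7 (needs (0, 1, 1), free (2, 1, 2)); after release of (0, 0, 1) the pool is (2, 1, 3)
  run W4 (needs (0, 0, 3), free (2, 1, 3)); after release of (1, 0, 0) the pool is (3, 1, 3)
  run W6 (needs (3, 1, 2), free (3, 1, 3)); after release of (1, 2, 1) the pool is (4, 3, 4)
  run W2 (needs (1, 3, 2), free (4, 3, 4)); after release of (2, 2, 1) the pool is (6, 5, 5)
  blocked: W1 wants (7, 6, 5), pool (6, 5, 5) — not enough welders and drills
  blocked: W9 wants (7, 5, 4), pool (6, 5, 5) — not enough welders
Post-grant, the permanently blocked set is W1 and W9.


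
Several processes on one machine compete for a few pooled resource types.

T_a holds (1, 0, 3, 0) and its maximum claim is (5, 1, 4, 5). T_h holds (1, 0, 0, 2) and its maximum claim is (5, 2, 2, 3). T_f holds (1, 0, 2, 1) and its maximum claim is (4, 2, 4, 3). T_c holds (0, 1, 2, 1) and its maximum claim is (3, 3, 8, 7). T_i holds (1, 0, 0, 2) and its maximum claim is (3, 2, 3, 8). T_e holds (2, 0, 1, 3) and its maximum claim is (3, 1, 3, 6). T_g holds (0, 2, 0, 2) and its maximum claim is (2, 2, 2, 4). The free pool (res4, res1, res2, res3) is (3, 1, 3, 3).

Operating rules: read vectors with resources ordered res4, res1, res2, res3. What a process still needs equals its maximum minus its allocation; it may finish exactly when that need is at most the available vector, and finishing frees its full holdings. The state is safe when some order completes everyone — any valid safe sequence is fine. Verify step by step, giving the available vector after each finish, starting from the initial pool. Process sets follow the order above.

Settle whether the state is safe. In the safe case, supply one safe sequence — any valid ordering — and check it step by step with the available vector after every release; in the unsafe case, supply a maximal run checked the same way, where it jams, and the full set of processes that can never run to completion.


SAFE, for example via the order T_e, T_g, T_f, T_h, T_i, T_a, T_c.
Key observation: the order's first zero-slack moment is T_e ((1, 1, 2, 3) needed, (3, 1, 3, 3) free — a requested resource with nothing to spare).
Check, step by step:
  pool = (3, 1, 3, 3)
  run T_e (needs (1, 1, 2, 3), free (3, 1, 3, 3)); after release of (2, 0, 1, 3) the pool is (5, 1, 4, 6)
  run T_g (needs (2, 0, 2, 2), free (5, 1, 4, 6)); after release of (0, 2, 0, 2) the pool is (5, 3, 4, 8)
  run T_f (needs (3, 2, 2, 2), free (5, 3, 4, 8)); after release of (1, 0, 2, 1) the pool is (6, 3, 6, 9)
  run T_h (needs (4, 2, 2, 1), free (6, 3, 6, 9)); after release of (1, 0, 0, 2) the pool is (7, 3, 6, 11)
  run T_i (needs (2, 2, 3, 6), free (7, 3, 6, 11)); after release of (1, 0, 0, 2) the pool is (8, 3, 6, 13)
  run T_a (needs (4, 1, 1, 5), free (8, 3, 6, 13)); after release of (1, 0, 3, 0) the pool is (9, 3, 9, 13)
  run T_c (needs (3, 2, 6, 6), free (9, 3, 9, 13)); after release of (0, 1, 2, 1) the pool is (9, 4, 11, 14)


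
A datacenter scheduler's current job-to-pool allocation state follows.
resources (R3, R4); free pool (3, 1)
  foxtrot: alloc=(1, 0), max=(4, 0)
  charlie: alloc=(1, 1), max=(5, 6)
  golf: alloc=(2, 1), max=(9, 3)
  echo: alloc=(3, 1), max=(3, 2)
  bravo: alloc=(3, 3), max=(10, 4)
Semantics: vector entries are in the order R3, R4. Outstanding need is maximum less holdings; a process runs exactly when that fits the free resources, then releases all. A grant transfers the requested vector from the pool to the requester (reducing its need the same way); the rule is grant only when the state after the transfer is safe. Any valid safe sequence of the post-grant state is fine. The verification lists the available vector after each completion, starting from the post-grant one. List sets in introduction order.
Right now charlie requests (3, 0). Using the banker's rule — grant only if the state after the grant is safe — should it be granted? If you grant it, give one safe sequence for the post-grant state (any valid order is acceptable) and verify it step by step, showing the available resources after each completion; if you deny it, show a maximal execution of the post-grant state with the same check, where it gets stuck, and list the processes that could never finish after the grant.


DENY: after the grant no complete ordering would exist.
Key observation: after echo, foxtrot the pool peaks at (4, 2), and each blocked process is short somewhere: charlie on R4; golf on R3; bravo on R3.
On the post-grant state, echo, foxtrot is a maximal run — nothing extends it. Walking it through:
  pool = (0, 1)
  run echo (needs (0, 1), free (0, 1)); after release of (3, 1) the pool is (3, 2)
  run foxtrot (needs (3, 0), free (3, 2)); after release of (1, 0) the pool is (4, 2)
  charlie still needs (1, 5) but only (4, 2) is free — short on R4
  golf still needs (7, 2) but only (4, 2) is free — short on R3
  bravo still needs (7, 1) but only (4, 2) is free — short on R3
Had the request been granted, charlie, golf and bravo could never finish.


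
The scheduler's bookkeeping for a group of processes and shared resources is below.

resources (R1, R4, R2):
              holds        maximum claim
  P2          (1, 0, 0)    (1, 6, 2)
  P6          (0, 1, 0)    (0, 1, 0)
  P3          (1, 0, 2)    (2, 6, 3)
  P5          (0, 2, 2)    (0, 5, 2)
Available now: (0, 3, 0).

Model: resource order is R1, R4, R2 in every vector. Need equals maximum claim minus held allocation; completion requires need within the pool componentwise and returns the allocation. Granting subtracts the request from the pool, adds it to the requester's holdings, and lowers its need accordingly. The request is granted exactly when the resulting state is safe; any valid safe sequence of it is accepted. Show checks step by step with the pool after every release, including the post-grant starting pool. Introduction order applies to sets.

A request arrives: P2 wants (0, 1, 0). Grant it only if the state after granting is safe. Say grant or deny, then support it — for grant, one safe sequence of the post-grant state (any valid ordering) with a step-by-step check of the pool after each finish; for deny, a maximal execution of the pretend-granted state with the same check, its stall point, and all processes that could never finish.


GRANT — the state after the grant stays safe, e.g. via P6, P5, P2, P3.
Key observation: the grant leaves (0, 2, 0) free — enough for P6, whose release restarts the cascade.
Check on the post-grant state, step by step:
  pool = (0, 2, 0)
  P6 needs (0, 0, 0) <= (0, 2, 0) -> finishes; pool += (0, 1, 0) = (0, 3, 0)
  P5 needs (0, 3, 0) <= (0, 3, 0) -> finishes; pool += (0, 2, 2) = (0, 5, 2)
  P2 needs (0, 5, 2) <= (0, 5, 2) -> finishes; pool += (1, 1, 0) = (1, 6, 2)
  P3 needs (1, 6, 1) <= (1, 6, 2) -> finishes; pool += (1, 0, 2) = (2, 6, 4)


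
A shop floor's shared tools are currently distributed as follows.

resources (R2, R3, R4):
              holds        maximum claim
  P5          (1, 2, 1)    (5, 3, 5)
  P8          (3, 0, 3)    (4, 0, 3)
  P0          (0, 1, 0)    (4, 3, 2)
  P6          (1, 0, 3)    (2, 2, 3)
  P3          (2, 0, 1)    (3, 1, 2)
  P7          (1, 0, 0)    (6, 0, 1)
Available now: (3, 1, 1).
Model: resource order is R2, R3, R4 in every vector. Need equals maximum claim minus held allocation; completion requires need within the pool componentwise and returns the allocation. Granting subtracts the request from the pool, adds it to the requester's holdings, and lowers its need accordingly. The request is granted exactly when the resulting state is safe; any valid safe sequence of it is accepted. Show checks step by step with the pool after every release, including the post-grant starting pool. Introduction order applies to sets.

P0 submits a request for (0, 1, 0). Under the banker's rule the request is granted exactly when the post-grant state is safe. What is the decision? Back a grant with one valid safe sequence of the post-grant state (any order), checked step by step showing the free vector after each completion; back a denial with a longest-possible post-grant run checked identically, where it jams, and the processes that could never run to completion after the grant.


DENY. Granting would leave the state unsafe.
Key observation: after P8, P7 complete, (7, 0, 4) is the best the pool ever gets, yet each leftover process wants more R3.
Pretend the grant happened; the run P8, P7 goes as far as possible. Walking it through:
  pool = (3, 0, 1)
  P8: need (1, 0, 0) fits (3, 0, 1); releases (3, 0, 3), pool now (6, 0, 4)
  P7: need (5, 0, 1) fits (6, 0, 4); releases (1, 0, 0), pool now (7, 0, 4)
  P5 still needs (4, 1, 4) but only (7, 0, 4) is free — short on R3
  P0 still needs (4, 1, 2) but only (7, 0, 4) is free — short on R3
  P6 still needs (1, 2, 0) but only (7, 0, 4) is free — short on R3
  P3 still needs (1, 1, 1) but only (7, 0, 4) is free — short on R3
Processes that could never finish after the grant: P5, P0, P6 and P3.


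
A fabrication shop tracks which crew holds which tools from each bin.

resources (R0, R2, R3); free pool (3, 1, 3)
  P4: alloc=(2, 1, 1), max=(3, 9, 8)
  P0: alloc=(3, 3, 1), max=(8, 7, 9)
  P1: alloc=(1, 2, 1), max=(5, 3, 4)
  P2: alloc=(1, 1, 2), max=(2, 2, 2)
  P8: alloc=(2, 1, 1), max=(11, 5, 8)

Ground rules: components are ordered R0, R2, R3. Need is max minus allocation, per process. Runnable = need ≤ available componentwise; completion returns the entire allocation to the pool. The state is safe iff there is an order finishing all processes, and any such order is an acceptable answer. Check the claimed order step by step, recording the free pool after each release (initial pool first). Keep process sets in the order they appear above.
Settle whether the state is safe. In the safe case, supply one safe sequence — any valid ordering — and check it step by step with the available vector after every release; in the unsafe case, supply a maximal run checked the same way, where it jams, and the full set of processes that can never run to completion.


UNSAFE.
Key observation: the pool after P2, P1 is (5, 4, 6); every surviving request exceeds it in R3, so progress ends there.
The run P2, P1 cannot be extended any further. Walking it through:
  pool = (3, 1, 3)
  run P2 (needs (1, 1, 0), free (3, 1, 3)); after release of (1, 1, 2) the pool is (4, 2, 5)
  run P1 (needs (4, 1, 3), free (4, 2, 5)); after release of (1, 2, 1) the pool is (5, 4, 6)
  P4 cannot run: need (1, 8, 7) vs free (5, 4, 6) (insufficient R2 and R3)
  P0 cannot run: need (5, 4, 8) vs free (5, 4, 6) (insufficient R3)
  P8 cannot run: need (9, 4, 7) vs free (5, 4, 6) (insufficient R0 and R3)
Permanently blocked: P4, P0 and P8.


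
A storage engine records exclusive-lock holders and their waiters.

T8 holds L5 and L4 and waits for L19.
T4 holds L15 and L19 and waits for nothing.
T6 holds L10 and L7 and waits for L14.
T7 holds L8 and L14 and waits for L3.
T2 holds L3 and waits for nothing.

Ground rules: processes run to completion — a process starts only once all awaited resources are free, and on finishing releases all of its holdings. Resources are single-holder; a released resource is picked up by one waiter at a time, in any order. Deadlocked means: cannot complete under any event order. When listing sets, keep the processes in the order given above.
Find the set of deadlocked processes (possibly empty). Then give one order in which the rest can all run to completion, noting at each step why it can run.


The deadlocked set is empty.
Key observation: the wait relation is loop-free; peeling off processes with no waits unwinds the whole state.
A valid finishing order for the others: T2, T4, T7, T6, T8.
Verifying each step:
  run T2 (it waits on nothing); releases L3
  run T4 (it waits on nothing); releases L15 and L19
  run T7 (all its waits — L3 — are resolved); releases L8 and L14
  run T6 (all its waits — L14 — are resolved); releases L10 and L7
  run T8 (all its waits — L19 — are resolved); releases L5 and L4


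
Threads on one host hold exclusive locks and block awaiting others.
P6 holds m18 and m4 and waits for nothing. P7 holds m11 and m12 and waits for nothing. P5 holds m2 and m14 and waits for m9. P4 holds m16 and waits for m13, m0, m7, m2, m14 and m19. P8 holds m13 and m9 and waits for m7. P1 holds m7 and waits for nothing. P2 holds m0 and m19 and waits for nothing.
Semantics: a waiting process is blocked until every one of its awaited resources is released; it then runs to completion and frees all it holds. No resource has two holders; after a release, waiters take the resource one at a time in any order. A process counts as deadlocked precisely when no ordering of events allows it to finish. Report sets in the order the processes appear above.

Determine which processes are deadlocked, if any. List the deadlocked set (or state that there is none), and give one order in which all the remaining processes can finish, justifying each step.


No process is deadlocked.
Key observation: every chain of waits terminates; starting from the processes that wait on nothing, all the rest unlock in turn.
The rest can finish in the order P1, P8, P6, P2, P7, P5, P4.
Check, step by step:
  P1 waits on nothing -> runs at once and releases m7
  P8: everything it awaited (m7) is free; runs, freeing m13 and m9
  P6 waits on nothing -> runs at once and releases m18 and m4
  P2 waits on nothing -> runs at once and releases m0 and m19
  P7 waits on nothing -> runs at once and releases m11 and m12
  P5: everything it awaited (m9) is free; runs, freeing m2 and m14
  P4: everything it awaited (m13, m0, m7, m2, m14 and m19) is free; runs, freeing m16


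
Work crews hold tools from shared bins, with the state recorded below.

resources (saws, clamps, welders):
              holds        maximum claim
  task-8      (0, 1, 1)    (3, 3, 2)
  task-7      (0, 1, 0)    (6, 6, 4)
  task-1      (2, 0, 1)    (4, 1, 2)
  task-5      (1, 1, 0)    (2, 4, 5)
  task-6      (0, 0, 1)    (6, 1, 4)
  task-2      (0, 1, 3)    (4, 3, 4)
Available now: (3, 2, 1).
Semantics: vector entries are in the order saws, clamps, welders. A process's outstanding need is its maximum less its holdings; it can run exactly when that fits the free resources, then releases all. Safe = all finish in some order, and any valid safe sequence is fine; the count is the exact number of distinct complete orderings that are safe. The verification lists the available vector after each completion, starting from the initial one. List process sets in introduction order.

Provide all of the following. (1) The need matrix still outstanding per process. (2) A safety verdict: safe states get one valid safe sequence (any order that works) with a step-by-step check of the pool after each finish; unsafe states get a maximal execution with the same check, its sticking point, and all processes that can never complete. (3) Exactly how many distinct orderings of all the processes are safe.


(1) Outstanding need per process (order saws, clamps, welders):
  task-8: (3, 2, 1)
  task-7: (6, 5, 4)
  task-1: (2, 1, 1)
  task-5: (1, 3, 5)
  task-6: (6, 1, 3)
  task-2: (4, 2, 1)
(2) SAFE, for example via the order task-1, task-2, task-8, task-5, task-6, task-7.
Key observation: at task-1 the run first touches a limit — (2, 1, 1) against (3, 2, 1), exact on a resource it actually requests.
Check, step by step:
  pool = (3, 2, 1)
  run task-1 (needs (2, 1, 1), free (3, 2, 1)); after release of (2, 0, 1) the pool is (5, 2, 2)
  run task-2 (needs (4, 2, 1), free (5, 2, 2)); after release of (0, 1, 3) the pool is (5, 3, 5)
  run task-8 (needs (3, 2, 1), free (5, 3, 5)); after release of (0, 1, 1) the pool is (5, 4, 6)
  run task-5 (needs (1, 3, 5), free (5, 4, 6)); after release of (1, 1, 0) the pool is (6, 5, 6)
  run task-6 (needs (6, 1, 3), free (6, 5, 6)); after release of (0, 0, 1) the pool is (6, 5, 7)
  run task-7 (needs (6, 5, 4), free (6, 5, 7)); after release of (0, 1, 0) the pool is (6, 6, 7)
(3) Exactly 9 of the possible complete orderings are safe sequences.


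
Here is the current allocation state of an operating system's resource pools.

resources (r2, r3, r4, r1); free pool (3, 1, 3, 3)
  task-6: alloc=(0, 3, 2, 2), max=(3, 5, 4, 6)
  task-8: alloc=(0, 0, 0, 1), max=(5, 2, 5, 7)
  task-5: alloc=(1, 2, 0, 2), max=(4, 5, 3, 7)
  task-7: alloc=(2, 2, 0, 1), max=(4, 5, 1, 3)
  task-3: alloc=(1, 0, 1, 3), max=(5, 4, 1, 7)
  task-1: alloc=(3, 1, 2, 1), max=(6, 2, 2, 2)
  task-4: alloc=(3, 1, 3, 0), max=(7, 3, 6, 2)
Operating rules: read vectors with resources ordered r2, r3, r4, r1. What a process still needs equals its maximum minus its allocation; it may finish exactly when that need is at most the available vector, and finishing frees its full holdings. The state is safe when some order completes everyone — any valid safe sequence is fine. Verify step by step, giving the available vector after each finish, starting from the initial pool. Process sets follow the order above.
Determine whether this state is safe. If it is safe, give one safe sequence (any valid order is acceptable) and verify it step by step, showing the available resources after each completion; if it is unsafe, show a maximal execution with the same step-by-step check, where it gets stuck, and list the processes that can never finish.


SAFE — a valid safe sequence is task-1, task-4, task-6, task-3, task-7, task-8, task-5.
Key observation: the first exact fit in this order is task-1 — it needs (3, 1, 0, 1) with (3, 1, 3, 3) free, meeting a requested resource to the last unit.
Check, step by step:
  pool = (3, 1, 3, 3)
  run task-1 (needs (3, 1, 0, 1), free (3, 1, 3, 3)); after release of (3, 1, 2, 1) the pool is (6, 2, 5, 4)
  run task-4 (needs (4, 2, 3, 2), free (6, 2, 5, 4)); after release of (3, 1, 3, 0) the pool is (9, 3, 8, 4)
  run task-6 (needs (3, 2, 2, 4), free (9, 3, 8, 4)); after release of (0, 3, 2, 2) the pool is (9, 6, 10, 6)
  run task-3 (needs (4, 4, 0, 4), free (9, 6, 10, 6)); after release of (1, 0, 1, 3) the pool is (10, 6, 11, 9)
  run task-7 (needs (2, 3, 1, 2), free (10, 6, 11, 9)); after release of (2, 2, 0, 1) the pool is (12, 8, 11, 10)
  run task-8 (needs (5, 2, 5, 6), free (12, 8, 11, 10)); after release of (0, 0, 0, 1) the pool is (12, 8, 11, 11)
  run task-5 (needs (3, 3, 3, 5), free (12, 8, 11, 11)); after release of (1, 2, 0, 2) the pool is (13, 10, 11, 13)


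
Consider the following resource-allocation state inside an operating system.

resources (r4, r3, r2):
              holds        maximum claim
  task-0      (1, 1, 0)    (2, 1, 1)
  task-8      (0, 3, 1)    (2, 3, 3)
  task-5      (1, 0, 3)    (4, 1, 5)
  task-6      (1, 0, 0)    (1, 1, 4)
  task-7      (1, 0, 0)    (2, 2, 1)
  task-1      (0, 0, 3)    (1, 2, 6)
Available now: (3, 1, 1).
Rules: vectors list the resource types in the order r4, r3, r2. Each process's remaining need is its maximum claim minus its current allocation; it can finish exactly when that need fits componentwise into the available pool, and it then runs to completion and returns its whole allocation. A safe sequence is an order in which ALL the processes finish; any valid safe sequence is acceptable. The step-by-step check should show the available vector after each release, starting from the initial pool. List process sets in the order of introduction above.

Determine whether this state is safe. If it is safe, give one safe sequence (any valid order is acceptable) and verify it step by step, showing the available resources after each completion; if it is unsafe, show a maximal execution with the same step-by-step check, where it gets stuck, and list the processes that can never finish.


UNSAFE.
Key observation: once task-0, task-7 finish, the pool peaks at (5, 2, 1) — and every remaining process still needs more r2 than that.
Going as far as possible: task-0, task-7; after that, nothing fits. Walking it through:
  pool = (3, 1, 1)
  task-0 needs (1, 0, 1) <= (3, 1, 1) -> finishes; pool += (1, 1, 0) = (4, 2, 1)
  task-7 needs (1, 2, 1) <= (4, 2, 1) -> finishes; pool += (1, 0, 0) = (5, 2, 1)
  task-8 still needs (2, 0, 2) but only (5, 2, 1) is free — short on r2
  task-5 still needs (3, 1, 2) but only (5, 2, 1) is free — short on r2
  task-6 still needs (0, 1, 4) but only (5, 2, 1) is free — short on r2
  task-1 still needs (1, 2, 3) but only (5, 2, 1) is free — short on r2
Permanently blocked: task-8, task-5, task-6 and task-1.


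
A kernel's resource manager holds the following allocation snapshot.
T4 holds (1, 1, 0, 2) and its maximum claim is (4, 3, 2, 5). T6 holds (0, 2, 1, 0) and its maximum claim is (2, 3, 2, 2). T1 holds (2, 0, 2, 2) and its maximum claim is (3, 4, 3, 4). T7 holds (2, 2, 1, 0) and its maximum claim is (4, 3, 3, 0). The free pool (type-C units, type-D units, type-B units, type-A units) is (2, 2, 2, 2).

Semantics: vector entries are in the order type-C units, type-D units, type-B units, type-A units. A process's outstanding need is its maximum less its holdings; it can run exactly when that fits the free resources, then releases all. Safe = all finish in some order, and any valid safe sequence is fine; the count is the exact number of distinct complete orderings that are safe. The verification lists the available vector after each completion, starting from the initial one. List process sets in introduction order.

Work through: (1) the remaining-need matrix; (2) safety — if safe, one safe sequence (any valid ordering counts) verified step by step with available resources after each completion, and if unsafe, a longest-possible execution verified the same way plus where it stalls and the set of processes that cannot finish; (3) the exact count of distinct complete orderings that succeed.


(1) Outstanding need per process (order type-C units, type-D units, type-B units, type-A units):
  T4: (3, 2, 2, 3)
  T6: (2, 1, 1, 2)
  T1: (1, 4, 1, 2)
  T7: (2, 1, 2, 0)
(2) SAFE — a valid safe sequence is T7, T1, T6, T4.
Key observation: T7 is the earliest step where a requested resource binds exactly: need (2, 1, 2, 0), pool (2, 2, 2, 2) at its turn.
Check, step by step:
  pool = (2, 2, 2, 2)
  T7 needs (2, 1, 2, 0) <= (2, 2, 2, 2) -> finishes; pool += (2, 2, 1, 0) = (4, 4, 3, 2)
  T1 needs (1, 4, 1, 2) <= (4, 4, 3, 2) -> finishes; pool += (2, 0, 2, 2) = (6, 4, 5, 4)
  T6 needs (2, 1, 1, 2) <= (6, 4, 5, 4) -> finishes; pool += (0, 2, 1, 0) = (6, 6, 6, 4)
  T4 needs (3, 2, 2, 3) <= (6, 6, 6, 4) -> finishes; pool += (1, 1, 0, 2) = (7, 7, 6, 6)
(3) Precisely 6 of the possible complete orderings are safe sequences.


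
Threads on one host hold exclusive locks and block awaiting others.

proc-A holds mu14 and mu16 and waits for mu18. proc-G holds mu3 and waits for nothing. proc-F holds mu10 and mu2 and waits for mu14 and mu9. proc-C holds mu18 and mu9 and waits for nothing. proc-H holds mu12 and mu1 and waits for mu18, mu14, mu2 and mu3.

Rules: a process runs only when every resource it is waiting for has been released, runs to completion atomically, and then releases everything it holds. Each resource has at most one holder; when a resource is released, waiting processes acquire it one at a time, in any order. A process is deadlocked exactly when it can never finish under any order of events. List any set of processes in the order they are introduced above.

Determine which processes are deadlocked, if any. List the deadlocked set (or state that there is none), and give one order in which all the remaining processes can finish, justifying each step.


The deadlocked set is empty.
Key observation: the wait graph is acyclic; completion cascades from the unblocked processes through everyone else.
A valid finishing order for the others: proc-C, proc-G, proc-A, proc-F, proc-H.
Step-by-step check:
  run proc-C (it waits on nothing); releases mu18 and mu9
  run proc-G (it waits on nothing); releases mu3
  run proc-A (all its waits — mu18 — are resolved); releases mu14 and mu16
  run proc-F (all its waits — mu14 and mu9 — are resolved); releases mu10 and mu2
  run proc-H (all its waits — mu18, mu14, mu2 and mu3 — are resolved); releases mu12 and mu1


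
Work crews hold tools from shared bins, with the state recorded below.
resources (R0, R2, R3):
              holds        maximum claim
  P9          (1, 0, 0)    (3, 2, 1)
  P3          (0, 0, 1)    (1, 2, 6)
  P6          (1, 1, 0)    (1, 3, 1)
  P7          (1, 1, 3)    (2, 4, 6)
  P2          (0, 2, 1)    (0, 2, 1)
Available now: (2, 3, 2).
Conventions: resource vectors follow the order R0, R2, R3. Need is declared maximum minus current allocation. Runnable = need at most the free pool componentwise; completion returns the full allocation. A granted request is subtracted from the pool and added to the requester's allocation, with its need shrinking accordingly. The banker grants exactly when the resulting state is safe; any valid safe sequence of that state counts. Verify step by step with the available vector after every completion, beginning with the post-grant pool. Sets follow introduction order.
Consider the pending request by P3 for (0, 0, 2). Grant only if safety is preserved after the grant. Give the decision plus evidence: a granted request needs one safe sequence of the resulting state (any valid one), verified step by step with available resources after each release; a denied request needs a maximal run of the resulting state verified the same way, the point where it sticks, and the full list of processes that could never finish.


DENY. Granting would leave the state unsafe.
Key observation: P2, P9, P6 can finish, but then (4, 6, 1) is all there is, and the blocked group's R3 demands exceed it.
Pretend the grant happened; the run P2, P9, P6 goes as far as possible. Verifying each step:
  pool = (2, 3, 0)
  P2 needs (0, 0, 0) <= (2, 3, 0) -> finishes; pool += (0, 2, 1) = (2, 5, 1)
  P9 needs (2, 2, 1) <= (2, 5, 1) -> finishes; pool += (1, 0, 0) = (3, 5, 1)
  P6 needs (0, 2, 1) <= (3, 5, 1) -> finishes; pool += (1, 1, 0) = (4, 6, 1)
  P3 cannot run: need (1, 2, 3) vs free (4, 6, 1) (insufficient R3)
  P7 cannot run: need (1, 3, 3) vs free (4, 6, 1) (insufficient R3)
Processes that could never finish after the grant: P3 and P7.
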